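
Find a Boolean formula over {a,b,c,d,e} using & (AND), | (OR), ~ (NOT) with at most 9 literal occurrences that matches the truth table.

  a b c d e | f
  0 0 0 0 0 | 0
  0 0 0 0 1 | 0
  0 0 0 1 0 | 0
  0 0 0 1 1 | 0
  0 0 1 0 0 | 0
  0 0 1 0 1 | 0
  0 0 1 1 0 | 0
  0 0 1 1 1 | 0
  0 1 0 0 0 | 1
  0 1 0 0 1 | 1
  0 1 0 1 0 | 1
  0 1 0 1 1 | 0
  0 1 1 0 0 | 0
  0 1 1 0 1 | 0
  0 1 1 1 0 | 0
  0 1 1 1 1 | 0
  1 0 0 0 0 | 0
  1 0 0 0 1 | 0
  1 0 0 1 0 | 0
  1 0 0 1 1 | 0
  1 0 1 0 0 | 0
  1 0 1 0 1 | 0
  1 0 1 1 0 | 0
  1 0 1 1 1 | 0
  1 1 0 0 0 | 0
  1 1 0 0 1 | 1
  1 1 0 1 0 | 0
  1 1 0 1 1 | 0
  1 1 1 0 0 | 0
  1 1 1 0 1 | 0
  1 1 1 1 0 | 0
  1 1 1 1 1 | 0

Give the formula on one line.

  ~c = 11110000111100001111000011110000
  (b & ~c) = 00000000111100000000000011110000
  (a | ~c) = 11110000111100001111111111111111
  ~a = 11111111111111110000000000000000
  (e | ~a) = 11111111111111110101010101010101
  ((a | ~c) & (e | ~a)) = 11110000111100000101010101010101
  ~d = 11001100110011001100110011001100
  ~e = 10101010101010101010101010101010
  (~d | ~e) = 11101110111011101110111011101110
  (((a | ~c) & (e | ~a)) & (~d | ~e)) = 11100000111000000100010001000100
  ((b & ~c) & (((a | ~c) & (e | ~a)) & (~d | ~e))) = 00000000111000000000000001000000

((b & ~c) & (((a | ~c) & (e | ~a)) & (~d | ~e)))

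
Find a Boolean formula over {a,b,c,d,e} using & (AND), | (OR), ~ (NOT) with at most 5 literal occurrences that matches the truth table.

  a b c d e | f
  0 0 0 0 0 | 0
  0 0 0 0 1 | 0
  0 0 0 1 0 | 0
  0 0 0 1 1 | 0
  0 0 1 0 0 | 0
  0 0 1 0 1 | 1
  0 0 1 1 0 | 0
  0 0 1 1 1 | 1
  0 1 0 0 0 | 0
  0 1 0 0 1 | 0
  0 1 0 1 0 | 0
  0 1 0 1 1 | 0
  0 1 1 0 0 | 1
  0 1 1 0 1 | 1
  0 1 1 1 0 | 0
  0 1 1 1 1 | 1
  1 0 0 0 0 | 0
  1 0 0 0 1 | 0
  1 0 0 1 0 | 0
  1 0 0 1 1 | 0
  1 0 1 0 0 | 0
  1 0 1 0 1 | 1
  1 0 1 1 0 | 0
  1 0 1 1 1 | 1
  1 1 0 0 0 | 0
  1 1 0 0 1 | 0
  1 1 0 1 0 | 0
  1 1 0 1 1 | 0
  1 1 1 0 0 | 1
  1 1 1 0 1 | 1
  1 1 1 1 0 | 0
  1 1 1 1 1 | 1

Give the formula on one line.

  ~d = 11001100110011001100110011001100
  (b | d) = 00110011111111110011001111111111
  (~d & (b | d)) = 00000000110011000000000011001100
  ((~d & (b | d)) | e) = 01010101110111010101010111011101
  (((~d & (b | d)) | e) & c) = 00000101000011010000010100001101

(((~d & (b | d)) | e) & c)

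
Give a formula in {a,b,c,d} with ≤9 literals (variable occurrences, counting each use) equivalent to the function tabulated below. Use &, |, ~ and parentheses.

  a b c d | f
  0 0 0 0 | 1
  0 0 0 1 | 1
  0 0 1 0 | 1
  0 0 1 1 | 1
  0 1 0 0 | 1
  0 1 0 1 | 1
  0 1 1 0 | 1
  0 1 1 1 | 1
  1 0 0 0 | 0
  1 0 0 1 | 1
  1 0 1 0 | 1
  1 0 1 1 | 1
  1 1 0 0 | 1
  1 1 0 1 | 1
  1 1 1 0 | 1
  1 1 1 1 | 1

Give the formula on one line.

  ~a = 1111111100000000
  ~c = 1100110011001100
  (a | ~c) = 1100110011111111
  (~a & (a | ~c)) = 1100110000000000
  ((~a & (a | ~c)) | c) = 1111111100110011
  (b | ((~a & (a | ~c)) | c)) = 1111111100111111
  ((b | ((~a & (a | ~c)) | c)) | d) = 1111111101111111

((b | ((~a & (a | ~c)) | c)) | d)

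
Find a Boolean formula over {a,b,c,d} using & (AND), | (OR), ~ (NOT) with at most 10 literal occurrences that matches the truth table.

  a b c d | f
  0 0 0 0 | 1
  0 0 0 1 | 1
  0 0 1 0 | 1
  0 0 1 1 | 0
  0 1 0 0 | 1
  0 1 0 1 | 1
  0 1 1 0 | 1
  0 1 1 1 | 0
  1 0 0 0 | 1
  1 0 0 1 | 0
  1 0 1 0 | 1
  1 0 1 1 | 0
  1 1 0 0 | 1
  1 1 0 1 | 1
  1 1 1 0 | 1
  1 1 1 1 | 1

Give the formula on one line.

(((a & b) | (~a & ~c)) | (~d & (c | ~b)))

  (a & b) = 0000000000001111
  ~a = 1111111100000000
  ~c = 1100110011001100
  (~a & ~c) = 1100110000000000
  ((a & b) | (~a & ~c)) = 1100110000001111
  ~d = 1010101010101010
  ~b = 1111000011110000
  (c | ~b) = 1111001111110011
  (~d & (c | ~b)) = 1010001010100010
  (((a & b) | (~a & ~c)) | (~d & (c | ~b))) = 1110111010101111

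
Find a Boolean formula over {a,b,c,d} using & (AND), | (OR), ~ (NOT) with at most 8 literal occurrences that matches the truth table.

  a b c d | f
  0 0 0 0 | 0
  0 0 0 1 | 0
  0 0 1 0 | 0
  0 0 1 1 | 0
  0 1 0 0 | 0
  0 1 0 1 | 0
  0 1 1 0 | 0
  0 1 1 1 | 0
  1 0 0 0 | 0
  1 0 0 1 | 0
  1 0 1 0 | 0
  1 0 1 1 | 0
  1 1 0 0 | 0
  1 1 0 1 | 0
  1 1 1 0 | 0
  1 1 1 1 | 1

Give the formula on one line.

(c & (((d | ((b & ~a) | ~c)) & (a & b)) & d))

  ~a = 1111111100000000
  (b & ~a) = 0000111100000000
  ~c = 1100110011001100
  ((b & ~a) | ~c) = 1100111111001100
  (d | ((b & ~a) | ~c)) = 1101111111011101
  (a & b) = 0000000000001111
  ((d | ((b & ~a) | ~c)) & (a & b)) = 0000000000001101
  (((d | ((b & ~a) | ~c)) & (a & b)) & d) = 0000000000000101
  (c & (((d | ((b & ~a) | ~c)) & (a & b)) & d)) = 0000000000000001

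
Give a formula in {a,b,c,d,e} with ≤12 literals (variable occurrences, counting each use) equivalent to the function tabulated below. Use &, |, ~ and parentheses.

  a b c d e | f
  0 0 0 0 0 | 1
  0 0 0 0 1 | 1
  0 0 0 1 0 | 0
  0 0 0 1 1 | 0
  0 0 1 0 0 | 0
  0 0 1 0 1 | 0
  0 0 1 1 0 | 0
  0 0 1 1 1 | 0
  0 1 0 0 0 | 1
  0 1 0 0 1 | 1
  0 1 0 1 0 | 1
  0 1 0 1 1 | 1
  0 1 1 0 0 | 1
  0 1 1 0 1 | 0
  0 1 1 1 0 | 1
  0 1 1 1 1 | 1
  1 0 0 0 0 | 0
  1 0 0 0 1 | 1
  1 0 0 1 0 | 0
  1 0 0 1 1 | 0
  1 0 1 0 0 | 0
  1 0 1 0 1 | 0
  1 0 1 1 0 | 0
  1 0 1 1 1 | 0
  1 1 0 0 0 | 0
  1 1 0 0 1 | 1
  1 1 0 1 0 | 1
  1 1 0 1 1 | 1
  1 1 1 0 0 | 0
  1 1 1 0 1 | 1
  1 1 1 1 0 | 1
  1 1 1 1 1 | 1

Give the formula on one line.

(((d | ~a) | e) & (((~e | (d | a)) & b) | (~d & ~c)))

  ~a = 11111111111111110000000000000000
  (d | ~a) = 11111111111111110011001100110011
  ((d | ~a) | e) = 11111111111111110111011101110111
  ~e = 10101010101010101010101010101010
  (d | a) = 00110011001100111111111111111111
  (~e | (d | a)) = 10111011101110111111111111111111
  ((~e | (d | a)) & b) = 00000000101110110000000011111111
  ~d = 11001100110011001100110011001100
  ~c = 11110000111100001111000011110000
  (~d & ~c) = 11000000110000001100000011000000
  (((~e | (d | a)) & b) | (~d & ~c)) = 11000000111110111100000011111111
  (((d | ~a) | e) & (((~e | (d | a)) & b) | (~d & ~c))) = 11000000111110110100000001110111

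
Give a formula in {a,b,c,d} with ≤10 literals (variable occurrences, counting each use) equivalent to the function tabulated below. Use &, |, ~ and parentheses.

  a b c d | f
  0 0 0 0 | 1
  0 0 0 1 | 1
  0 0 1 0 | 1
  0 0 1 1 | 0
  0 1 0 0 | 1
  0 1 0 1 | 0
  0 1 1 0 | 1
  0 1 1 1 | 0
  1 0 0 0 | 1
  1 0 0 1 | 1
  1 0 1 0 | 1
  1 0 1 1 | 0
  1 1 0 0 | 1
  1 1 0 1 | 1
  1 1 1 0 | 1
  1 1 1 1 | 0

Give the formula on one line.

((~c | ~d) & (((~d | (a & ~b)) | (~a & ~b)) | a))

  ~c = 1100110011001100
  ~d = 1010101010101010
  (~c | ~d) = 1110111011101110
  ~b = 1111000011110000
  (a & ~b) = 0000000011110000
  (~d | (a & ~b)) = 1010101011111010
  ~a = 1111111100000000
  (~a & ~b) = 1111000000000000
  ((~d | (a & ~b)) | (~a & ~b)) = 1111101011111010
  (((~d | (a & ~b)) | (~a & ~b)) | a) = 1111101011111111
  ((~c | ~d) & (((~d | (a & ~b)) | (~a & ~b)) | a)) = 1110101011101110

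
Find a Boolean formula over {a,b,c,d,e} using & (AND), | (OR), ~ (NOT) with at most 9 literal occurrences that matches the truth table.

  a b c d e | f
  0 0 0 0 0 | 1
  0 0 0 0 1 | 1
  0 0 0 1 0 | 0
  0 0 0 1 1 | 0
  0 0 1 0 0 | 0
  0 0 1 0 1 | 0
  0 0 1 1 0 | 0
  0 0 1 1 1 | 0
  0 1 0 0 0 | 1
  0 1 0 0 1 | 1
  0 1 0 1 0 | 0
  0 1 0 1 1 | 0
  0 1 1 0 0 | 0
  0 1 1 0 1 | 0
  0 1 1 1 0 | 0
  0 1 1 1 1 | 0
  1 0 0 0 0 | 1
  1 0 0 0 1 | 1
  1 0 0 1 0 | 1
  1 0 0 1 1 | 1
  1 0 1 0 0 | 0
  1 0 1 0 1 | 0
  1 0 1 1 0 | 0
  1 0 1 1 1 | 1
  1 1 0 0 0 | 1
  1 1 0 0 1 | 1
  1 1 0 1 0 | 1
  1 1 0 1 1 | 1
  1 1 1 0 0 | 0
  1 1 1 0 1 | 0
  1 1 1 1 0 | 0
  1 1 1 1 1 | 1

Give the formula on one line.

  (d & e) = 00010001000100010001000100010001
  ~c = 11110000111100001111000011110000
  ((d & e) | ~c) = 11110001111100011111000111110001
  ~d = 11001100110011001100110011001100
  ~a = 11111111111111110000000000000000
  (~d | ~a) = 11111111111111111100110011001100
  (((d & e) | ~c) | (~d | ~a)) = 11111111111111111111110111111101
  (a & (((d & e) | ~c) | (~d | ~a))) = 00000000000000001111110111111101
  ((a & (((d & e) | ~c) | (~d | ~a))) & d) = 00000000000000000011000100110001
  (~d & ~c) = 11000000110000001100000011000000
  (((a & (((d & e) | ~c) | (~d | ~a))) & d) | (~d & ~c)) = 11000000110000001111000111110001

(((a & (((d & e) | ~c) | (~d | ~a))) & d) | (~d & ~c))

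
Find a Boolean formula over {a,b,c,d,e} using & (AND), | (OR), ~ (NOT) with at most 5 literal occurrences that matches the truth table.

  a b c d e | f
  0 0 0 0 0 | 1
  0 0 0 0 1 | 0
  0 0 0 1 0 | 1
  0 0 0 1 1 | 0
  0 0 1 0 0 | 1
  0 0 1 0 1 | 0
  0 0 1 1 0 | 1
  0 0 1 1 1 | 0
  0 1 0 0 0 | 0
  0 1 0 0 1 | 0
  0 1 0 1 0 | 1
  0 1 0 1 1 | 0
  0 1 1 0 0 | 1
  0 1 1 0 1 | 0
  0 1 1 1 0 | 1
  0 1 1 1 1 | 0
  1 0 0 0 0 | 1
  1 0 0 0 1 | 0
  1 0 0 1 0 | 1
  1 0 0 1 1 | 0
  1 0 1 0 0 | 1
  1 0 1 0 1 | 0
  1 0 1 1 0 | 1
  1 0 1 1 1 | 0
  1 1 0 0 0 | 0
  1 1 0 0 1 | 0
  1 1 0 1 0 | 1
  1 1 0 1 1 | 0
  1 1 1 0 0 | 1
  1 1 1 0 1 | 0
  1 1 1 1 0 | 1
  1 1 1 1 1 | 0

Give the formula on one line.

  ~b = 11111111000000001111111100000000
  (~b | d) = 11111111001100111111111100110011
  (b & c) = 00000000000011110000000000001111
  ((~b | d) | (b & c)) = 11111111001111111111111100111111
  ~e = 10101010101010101010101010101010
  (((~b | d) | (b & c)) & ~e) = 10101010001010101010101000101010

(((~b | d) | (b & c)) & ~e)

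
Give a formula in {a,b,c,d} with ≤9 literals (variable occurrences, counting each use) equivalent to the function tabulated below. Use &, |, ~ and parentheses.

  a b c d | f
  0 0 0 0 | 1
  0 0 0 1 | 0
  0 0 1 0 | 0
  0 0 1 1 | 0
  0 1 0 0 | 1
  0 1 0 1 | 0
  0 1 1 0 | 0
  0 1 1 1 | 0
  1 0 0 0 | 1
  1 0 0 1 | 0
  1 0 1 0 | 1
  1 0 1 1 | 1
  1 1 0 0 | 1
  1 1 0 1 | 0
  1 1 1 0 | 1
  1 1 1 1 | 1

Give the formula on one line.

  (a & c) = 0000000000110011
  ~b = 1111000011110000
  ~c = 1100110011001100
  (~b | ~c) = 1111110011111100
  ~d = 1010101010101010
  ((~b | ~c) & ~d) = 1010100010101000
  (((~b | ~c) & ~d) & ~c) = 1000100010001000
  ((a & c) | (((~b | ~c) & ~d) & ~c)) = 1000100010111011

((a & c) | (((~b | ~c) & ~d) & ~c))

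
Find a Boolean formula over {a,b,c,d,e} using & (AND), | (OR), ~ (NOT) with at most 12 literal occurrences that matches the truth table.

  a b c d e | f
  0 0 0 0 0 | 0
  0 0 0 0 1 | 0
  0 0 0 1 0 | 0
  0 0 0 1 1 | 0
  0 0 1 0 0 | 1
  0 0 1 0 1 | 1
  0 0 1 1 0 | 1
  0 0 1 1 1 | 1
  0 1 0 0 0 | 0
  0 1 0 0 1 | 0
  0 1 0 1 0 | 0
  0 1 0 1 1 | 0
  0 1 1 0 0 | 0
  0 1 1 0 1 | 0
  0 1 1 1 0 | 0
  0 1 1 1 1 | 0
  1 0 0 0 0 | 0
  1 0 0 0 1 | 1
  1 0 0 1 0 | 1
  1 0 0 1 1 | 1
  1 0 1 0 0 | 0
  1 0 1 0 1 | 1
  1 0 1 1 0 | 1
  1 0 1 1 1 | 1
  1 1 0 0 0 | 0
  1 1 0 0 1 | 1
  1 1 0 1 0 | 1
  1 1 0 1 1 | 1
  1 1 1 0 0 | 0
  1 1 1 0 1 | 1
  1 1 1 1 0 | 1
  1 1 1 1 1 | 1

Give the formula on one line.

((e & a) | (((~a & c) & (c & ~b)) | ((a & d) & ~e)))

  (e & a) = 00000000000000000101010101010101
  ~a = 11111111111111110000000000000000
  (~a & c) = 00001111000011110000000000000000
  ~b = 11111111000000001111111100000000
  (c & ~b) = 00001111000000000000111100000000
  ((~a & c) & (c & ~b)) = 00001111000000000000000000000000
  (a & d) = 00000000000000000011001100110011
  ~e = 10101010101010101010101010101010
  ((a & d) & ~e) = 00000000000000000010001000100010
  (((~a & c) & (c & ~b)) | ((a & d) & ~e)) = 00001111000000000010001000100010
  ((e & a) | (((~a & c) & (c & ~b)) | ((a & d) & ~e))) = 00001111000000000111011101110111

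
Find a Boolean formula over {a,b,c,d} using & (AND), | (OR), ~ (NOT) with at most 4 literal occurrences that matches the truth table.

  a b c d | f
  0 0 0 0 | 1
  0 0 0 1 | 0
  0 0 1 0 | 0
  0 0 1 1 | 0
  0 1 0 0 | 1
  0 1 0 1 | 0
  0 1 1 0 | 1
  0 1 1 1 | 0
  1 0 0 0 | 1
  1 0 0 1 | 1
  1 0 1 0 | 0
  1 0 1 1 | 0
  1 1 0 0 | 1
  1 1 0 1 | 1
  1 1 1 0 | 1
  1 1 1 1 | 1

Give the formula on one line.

((a | ~d) & (b | ~c))

  ~d = 1010101010101010
  (a | ~d) = 1010101011111111
  ~c = 1100110011001100
  (b | ~c) = 1100111111001111
  ((a | ~d) & (b | ~c)) = 1000101011001111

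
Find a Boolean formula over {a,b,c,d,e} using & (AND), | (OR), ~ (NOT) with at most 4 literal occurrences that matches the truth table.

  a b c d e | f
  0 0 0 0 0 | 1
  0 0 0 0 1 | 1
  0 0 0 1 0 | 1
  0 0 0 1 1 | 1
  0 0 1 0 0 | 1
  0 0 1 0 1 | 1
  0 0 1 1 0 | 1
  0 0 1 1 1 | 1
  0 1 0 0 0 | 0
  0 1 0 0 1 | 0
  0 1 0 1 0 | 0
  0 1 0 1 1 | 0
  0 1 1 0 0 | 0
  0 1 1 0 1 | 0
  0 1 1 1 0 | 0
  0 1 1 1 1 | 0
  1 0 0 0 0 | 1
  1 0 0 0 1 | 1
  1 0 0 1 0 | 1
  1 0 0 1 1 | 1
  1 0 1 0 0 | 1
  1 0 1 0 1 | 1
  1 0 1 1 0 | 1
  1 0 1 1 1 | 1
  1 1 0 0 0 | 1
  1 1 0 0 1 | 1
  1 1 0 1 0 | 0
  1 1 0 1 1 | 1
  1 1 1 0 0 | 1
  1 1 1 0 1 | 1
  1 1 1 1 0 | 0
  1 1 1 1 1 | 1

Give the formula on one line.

  ~d = 11001100110011001100110011001100
  (e | ~d) = 11011101110111011101110111011101
  (a & (e | ~d)) = 00000000000000001101110111011101
  ~b = 11111111000000001111111100000000
  ((a & (e | ~d)) | ~b) = 11111111000000001111111111011101

((a & (e | ~d)) | ~b)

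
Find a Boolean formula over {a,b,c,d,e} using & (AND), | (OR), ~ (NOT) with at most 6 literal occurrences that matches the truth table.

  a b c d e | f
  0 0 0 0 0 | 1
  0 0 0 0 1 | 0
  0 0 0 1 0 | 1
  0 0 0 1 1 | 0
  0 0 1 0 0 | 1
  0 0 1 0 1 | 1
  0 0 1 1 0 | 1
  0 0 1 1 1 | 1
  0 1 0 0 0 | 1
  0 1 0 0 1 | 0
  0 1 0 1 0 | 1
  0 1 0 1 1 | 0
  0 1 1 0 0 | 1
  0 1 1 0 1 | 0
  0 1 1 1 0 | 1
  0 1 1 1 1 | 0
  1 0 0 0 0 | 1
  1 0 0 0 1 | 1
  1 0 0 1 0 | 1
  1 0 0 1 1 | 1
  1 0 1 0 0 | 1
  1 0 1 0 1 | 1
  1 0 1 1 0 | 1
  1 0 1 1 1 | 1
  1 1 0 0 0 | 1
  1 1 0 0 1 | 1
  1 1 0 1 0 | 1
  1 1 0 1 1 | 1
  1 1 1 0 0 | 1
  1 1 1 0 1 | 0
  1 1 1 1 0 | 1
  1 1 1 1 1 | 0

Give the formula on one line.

(((a & ~c) | (~b & c)) | ~e)

  ~c = 11110000111100001111000011110000
  (a & ~c) = 00000000000000001111000011110000
  ~b = 11111111000000001111111100000000
  (~b & c) = 00001111000000000000111100000000
  ((a & ~c) | (~b & c)) = 00001111000000001111111111110000
  ~e = 10101010101010101010101010101010
  (((a & ~c) | (~b & c)) | ~e) = 10101111101010101111111111111010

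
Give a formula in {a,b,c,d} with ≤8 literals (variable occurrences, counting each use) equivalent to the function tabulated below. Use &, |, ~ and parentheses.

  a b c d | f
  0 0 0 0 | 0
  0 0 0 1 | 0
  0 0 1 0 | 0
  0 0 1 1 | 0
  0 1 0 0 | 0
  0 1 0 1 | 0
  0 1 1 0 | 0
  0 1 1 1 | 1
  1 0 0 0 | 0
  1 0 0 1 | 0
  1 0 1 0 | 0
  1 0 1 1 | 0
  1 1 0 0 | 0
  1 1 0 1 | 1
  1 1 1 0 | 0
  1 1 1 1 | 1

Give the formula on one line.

  ~d = 1010101010101010
  (b | ~d) = 1010111110101111
  (a | c) = 0011001111111111
  ((b | ~d) & (a | c)) = 0010001110101111
  (d & ((b | ~d) & (a | c))) = 0000000100000101

(d & ((b | ~d) & (a | c)))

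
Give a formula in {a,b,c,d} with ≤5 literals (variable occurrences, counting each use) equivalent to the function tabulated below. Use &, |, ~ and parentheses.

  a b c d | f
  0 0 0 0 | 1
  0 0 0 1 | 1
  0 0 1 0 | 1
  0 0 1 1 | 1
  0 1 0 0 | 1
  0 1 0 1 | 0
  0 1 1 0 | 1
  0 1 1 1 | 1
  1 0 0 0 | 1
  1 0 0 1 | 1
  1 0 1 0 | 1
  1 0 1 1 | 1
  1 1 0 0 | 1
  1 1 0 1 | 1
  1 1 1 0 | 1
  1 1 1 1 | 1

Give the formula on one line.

  ~d = 1010101010101010
  (c | ~d) = 1011101110111011
  (a & b) = 0000000000001111
  ~b = 1111000011110000
  ((a & b) | ~b) = 1111000011111111
  ((c | ~d) | ((a & b) | ~b)) = 1111101111111111

((c | ~d) | ((a & b) | ~b))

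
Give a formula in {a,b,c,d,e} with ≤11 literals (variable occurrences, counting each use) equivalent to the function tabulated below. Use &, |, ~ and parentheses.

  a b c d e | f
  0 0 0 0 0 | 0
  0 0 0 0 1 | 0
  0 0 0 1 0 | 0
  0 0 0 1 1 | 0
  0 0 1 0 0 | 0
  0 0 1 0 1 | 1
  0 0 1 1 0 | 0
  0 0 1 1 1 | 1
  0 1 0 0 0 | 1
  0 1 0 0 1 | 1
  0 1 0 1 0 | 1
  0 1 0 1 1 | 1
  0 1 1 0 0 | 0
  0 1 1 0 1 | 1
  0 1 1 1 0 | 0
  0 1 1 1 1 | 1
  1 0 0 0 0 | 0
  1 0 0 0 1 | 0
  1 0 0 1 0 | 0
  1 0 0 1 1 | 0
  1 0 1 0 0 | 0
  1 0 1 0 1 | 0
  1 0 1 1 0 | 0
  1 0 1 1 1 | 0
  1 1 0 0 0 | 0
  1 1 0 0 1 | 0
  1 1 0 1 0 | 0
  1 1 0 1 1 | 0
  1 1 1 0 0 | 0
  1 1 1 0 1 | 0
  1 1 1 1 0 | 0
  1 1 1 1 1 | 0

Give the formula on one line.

(~a & ((~c | e) & (((b | (a & e)) | a) | c)))

  ~a = 11111111111111110000000000000000
  ~c = 11110000111100001111000011110000
  (~c | e) = 11110101111101011111010111110101
  (a & e) = 00000000000000000101010101010101
  (b | (a & e)) = 00000000111111110101010111111111
  ((b | (a & e)) | a) = 00000000111111111111111111111111
  (((b | (a & e)) | a) | c) = 00001111111111111111111111111111
  ((~c | e) & (((b | (a & e)) | a) | c)) = 00000101111101011111010111110101
  (~a & ((~c | e) & (((b | (a & e)) | a) | c))) = 00000101111101010000000000000000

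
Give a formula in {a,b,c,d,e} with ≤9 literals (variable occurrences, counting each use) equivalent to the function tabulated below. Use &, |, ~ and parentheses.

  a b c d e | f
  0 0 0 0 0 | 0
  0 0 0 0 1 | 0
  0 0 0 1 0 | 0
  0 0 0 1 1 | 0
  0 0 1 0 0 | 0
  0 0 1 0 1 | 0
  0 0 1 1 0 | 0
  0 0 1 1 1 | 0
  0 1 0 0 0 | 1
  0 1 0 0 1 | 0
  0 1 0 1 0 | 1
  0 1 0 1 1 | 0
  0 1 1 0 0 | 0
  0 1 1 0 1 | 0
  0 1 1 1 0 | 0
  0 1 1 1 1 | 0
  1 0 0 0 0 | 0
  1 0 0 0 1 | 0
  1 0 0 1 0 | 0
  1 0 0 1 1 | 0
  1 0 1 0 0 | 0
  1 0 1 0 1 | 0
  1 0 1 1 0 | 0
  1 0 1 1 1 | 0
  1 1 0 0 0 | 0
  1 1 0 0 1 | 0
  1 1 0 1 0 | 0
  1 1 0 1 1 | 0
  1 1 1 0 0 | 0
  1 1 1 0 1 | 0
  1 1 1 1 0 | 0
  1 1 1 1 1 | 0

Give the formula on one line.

((~e & (b | d)) & (b & (~c & ~a)))

  ~e = 10101010101010101010101010101010
  (b | d) = 00110011111111110011001111111111
  (~e & (b | d)) = 00100010101010100010001010101010
  ~c = 11110000111100001111000011110000
  ~a = 11111111111111110000000000000000
  (~c & ~a) = 11110000111100000000000000000000
  (b & (~c & ~a)) = 00000000111100000000000000000000
  ((~e & (b | d)) & (b & (~c & ~a))) = 00000000101000000000000000000000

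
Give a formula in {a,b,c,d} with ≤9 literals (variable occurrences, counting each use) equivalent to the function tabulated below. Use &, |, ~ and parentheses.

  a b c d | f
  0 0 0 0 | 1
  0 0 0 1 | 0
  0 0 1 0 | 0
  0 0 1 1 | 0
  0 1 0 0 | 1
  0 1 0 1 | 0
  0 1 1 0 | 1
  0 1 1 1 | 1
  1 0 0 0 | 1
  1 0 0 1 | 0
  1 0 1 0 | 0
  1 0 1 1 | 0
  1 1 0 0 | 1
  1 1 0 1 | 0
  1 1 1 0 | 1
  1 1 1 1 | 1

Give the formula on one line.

(((((d & (~b & a)) & ~c) | b) & c) | (~c & ~d))

  ~b = 1111000011110000
  (~b & a) = 0000000011110000
  (d & (~b & a)) = 0000000001010000
  ~c = 1100110011001100
  ((d & (~b & a)) & ~c) = 0000000001000000
  (((d & (~b & a)) & ~c) | b) = 0000111101001111
  ((((d & (~b & a)) & ~c) | b) & c) = 0000001100000011
  ~d = 1010101010101010
  (~c & ~d) = 1000100010001000
  (((((d & (~b & a)) & ~c) | b) & c) | (~c & ~d)) = 1000101110001011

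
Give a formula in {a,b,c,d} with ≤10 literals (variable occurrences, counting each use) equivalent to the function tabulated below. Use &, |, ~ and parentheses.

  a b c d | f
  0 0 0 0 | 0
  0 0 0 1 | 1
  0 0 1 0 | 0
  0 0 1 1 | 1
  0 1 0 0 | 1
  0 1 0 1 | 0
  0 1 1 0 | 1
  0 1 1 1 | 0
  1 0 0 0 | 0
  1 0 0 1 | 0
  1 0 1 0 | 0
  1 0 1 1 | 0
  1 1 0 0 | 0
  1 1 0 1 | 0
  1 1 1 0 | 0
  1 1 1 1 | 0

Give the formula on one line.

  ~a = 1111111100000000
  (~a & b) = 0000111100000000
  (d | (~a & b)) = 0101111101010101
  ~b = 1111000011110000
  ~d = 1010101010101010
  (~b | ~d) = 1111101011111010
  (~a & (~b | ~d)) = 1111101000000000
  ((~a & (~b | ~d)) | ~d) = 1111101010101010
  ((d | (~a & b)) & ((~a & (~b | ~d)) | ~d)) = 0101101000000000

((d | (~a & b)) & ((~a & (~b | ~d)) | ~d))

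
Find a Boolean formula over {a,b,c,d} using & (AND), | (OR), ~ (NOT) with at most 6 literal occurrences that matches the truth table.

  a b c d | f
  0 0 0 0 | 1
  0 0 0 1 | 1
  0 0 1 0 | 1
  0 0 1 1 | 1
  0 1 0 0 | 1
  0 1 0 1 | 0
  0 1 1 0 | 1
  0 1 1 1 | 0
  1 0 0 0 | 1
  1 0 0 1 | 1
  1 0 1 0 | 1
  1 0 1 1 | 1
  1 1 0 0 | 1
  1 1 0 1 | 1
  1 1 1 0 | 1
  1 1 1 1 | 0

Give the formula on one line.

(((~c & b) & (~d | a)) | (~d | ~b))

  ~c = 1100110011001100
  (~c & b) = 0000110000001100
  ~d = 1010101010101010
  (~d | a) = 1010101011111111
  ((~c & b) & (~d | a)) = 0000100000001100
  ~b = 1111000011110000
  (~d | ~b) = 1111101011111010
  (((~c & b) & (~d | a)) | (~d | ~b)) = 1111101011111110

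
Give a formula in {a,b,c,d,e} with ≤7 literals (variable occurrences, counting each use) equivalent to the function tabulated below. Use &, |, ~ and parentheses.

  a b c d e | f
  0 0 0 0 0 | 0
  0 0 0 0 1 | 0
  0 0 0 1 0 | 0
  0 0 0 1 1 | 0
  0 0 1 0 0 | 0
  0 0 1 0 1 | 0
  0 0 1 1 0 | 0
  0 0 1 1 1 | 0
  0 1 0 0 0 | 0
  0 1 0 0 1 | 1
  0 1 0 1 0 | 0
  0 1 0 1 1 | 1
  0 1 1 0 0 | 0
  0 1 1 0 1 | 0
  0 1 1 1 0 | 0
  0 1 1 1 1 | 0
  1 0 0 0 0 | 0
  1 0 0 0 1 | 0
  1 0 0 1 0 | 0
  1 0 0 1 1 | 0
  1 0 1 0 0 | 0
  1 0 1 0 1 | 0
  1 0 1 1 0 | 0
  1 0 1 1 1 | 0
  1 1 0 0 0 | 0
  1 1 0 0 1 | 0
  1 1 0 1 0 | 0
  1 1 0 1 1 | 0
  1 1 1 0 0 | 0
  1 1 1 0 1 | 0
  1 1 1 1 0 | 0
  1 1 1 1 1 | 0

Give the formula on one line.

((c | ((~b | ~a) & b)) & ((e | c) & ~c))

  ~b = 11111111000000001111111100000000
  ~a = 11111111111111110000000000000000
  (~b | ~a) = 11111111111111111111111100000000
  ((~b | ~a) & b) = 00000000111111110000000000000000
  (c | ((~b | ~a) & b)) = 00001111111111110000111100001111
  (e | c) = 01011111010111110101111101011111
  ~c = 11110000111100001111000011110000
  ((e | c) & ~c) = 01010000010100000101000001010000
  ((c | ((~b | ~a) & b)) & ((e | c) & ~c)) = 00000000010100000000000000000000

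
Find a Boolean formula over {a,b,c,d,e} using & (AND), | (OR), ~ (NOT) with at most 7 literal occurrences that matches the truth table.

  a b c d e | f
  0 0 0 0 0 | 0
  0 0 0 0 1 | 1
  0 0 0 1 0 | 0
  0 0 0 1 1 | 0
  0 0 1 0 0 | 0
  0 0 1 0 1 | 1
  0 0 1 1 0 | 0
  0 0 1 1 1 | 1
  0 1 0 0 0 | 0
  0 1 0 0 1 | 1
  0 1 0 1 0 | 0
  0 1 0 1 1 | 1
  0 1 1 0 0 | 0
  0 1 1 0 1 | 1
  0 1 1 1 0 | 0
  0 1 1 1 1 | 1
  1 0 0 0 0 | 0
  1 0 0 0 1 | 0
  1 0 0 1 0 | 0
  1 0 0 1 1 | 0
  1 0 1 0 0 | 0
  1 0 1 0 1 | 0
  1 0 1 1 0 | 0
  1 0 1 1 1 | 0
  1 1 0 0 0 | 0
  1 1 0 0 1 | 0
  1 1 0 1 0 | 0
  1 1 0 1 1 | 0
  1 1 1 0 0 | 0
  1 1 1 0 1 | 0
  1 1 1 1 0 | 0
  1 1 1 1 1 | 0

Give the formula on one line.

(((~a & e) & (c | ~d)) | (~a & (b & e)))

  ~a = 11111111111111110000000000000000
  (~a & e) = 01010101010101010000000000000000
  ~d = 11001100110011001100110011001100
  (c | ~d) = 11001111110011111100111111001111
  ((~a & e) & (c | ~d)) = 01000101010001010000000000000000
  (b & e) = 00000000010101010000000001010101
  (~a & (b & e)) = 00000000010101010000000000000000
  (((~a & e) & (c | ~d)) | (~a & (b & e))) = 01000101010101010000000000000000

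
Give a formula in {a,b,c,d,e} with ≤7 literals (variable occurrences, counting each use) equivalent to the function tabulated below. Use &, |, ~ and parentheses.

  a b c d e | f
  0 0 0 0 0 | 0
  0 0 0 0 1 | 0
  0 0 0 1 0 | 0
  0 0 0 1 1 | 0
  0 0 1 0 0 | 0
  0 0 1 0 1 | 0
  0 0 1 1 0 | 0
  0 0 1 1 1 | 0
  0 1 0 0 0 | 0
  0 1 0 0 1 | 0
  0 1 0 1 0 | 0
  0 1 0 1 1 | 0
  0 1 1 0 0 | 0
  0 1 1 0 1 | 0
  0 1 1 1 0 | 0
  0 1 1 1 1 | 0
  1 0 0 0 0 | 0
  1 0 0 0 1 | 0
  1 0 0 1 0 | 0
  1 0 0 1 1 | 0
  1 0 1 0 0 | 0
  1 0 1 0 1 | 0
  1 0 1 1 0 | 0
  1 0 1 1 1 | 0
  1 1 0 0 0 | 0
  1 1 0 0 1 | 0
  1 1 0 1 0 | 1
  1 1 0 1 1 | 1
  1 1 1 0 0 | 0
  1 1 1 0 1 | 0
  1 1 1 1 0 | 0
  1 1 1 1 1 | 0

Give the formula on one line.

  (b & a) = 00000000000000000000000011111111
  (d & (b & a)) = 00000000000000000000000000110011
  ~c = 11110000111100001111000011110000
  ((d & (b & a)) & ~c) = 00000000000000000000000000110000

((d & (b & a)) & ~c)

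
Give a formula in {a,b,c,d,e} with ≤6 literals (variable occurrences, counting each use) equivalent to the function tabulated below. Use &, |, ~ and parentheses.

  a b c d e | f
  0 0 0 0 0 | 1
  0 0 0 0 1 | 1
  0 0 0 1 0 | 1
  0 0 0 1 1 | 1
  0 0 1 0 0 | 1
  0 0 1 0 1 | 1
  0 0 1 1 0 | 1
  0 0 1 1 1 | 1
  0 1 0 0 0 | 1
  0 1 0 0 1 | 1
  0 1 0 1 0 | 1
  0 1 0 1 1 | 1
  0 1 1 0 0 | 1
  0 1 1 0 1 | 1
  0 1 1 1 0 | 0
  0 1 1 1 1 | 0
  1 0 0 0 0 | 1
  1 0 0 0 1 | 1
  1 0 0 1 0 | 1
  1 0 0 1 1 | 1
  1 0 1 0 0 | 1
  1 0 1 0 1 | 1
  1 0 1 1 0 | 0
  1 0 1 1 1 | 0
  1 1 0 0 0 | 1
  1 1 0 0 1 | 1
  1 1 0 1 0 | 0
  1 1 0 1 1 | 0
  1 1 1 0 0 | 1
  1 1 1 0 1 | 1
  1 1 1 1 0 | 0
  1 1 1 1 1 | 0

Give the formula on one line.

  ~d = 11001100110011001100110011001100
  ~c = 11110000111100001111000011110000
  ~a = 11111111111111110000000000000000
  (~c & ~a) = 11110000111100000000000000000000
  (~a | ~c) = 11111111111111111111000011110000
  ~b = 11111111000000001111111100000000
  ((~a | ~c) & ~b) = 11111111000000001111000000000000
  ((~c & ~a) | ((~a | ~c) & ~b)) = 11111111111100001111000000000000
  (~d | ((~c & ~a) | ((~a | ~c) & ~b))) = 11111111111111001111110011001100

(~d | ((~c & ~a) | ((~a | ~c) & ~b)))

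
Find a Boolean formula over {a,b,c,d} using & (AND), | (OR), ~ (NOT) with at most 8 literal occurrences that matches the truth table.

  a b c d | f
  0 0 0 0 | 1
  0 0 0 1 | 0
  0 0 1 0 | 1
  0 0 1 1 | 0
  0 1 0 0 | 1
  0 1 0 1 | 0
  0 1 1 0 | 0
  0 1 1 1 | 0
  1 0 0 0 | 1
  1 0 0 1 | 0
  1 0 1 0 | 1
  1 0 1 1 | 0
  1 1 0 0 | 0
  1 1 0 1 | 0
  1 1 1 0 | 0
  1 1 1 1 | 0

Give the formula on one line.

  (c & a) = 0000000000110011
  ~d = 1010101010101010
  ((c & a) | ~d) = 1010101010111011
  ~c = 1100110011001100
  (((c & a) | ~d) & ~c) = 1000100010001000
  ~b = 1111000011110000
  (~b & ~d) = 1010000010100000
  ((((c & a) | ~d) & ~c) | (~b & ~d)) = 1010100010101000
  ~a = 1111111100000000
  (~b | ~a) = 1111111111110000
  (((((c & a) | ~d) & ~c) | (~b & ~d)) & (~b | ~a)) = 1010100010100000

(((((c & a) | ~d) & ~c) | (~b & ~d)) & (~b | ~a))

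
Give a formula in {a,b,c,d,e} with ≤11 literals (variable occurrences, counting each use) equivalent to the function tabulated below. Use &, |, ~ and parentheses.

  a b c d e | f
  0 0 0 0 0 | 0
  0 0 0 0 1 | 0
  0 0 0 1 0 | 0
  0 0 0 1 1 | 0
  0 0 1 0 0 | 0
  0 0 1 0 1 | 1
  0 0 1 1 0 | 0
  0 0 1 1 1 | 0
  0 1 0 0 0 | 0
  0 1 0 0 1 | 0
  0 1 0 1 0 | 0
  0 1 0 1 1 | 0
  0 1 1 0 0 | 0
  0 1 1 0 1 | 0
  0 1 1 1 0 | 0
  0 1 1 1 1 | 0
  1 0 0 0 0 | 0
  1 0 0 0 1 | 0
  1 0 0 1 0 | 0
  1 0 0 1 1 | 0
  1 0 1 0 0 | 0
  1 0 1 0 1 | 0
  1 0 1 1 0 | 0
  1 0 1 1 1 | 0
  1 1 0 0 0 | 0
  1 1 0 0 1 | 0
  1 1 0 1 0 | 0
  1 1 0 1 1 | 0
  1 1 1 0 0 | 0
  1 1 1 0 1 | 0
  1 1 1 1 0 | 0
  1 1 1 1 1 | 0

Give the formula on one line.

  (d | c) = 00111111001111110011111100111111
  ~b = 11111111000000001111111100000000
  (~b & e) = 01010101000000000101010100000000
  ((d | c) & (~b & e)) = 00010101000000000001010100000000
  ~a = 11111111111111110000000000000000
  ~d = 11001100110011001100110011001100
  (~a & ~d) = 11001100110011000000000000000000
  ~e = 10101010101010101010101010101010
  (d & ~e) = 00100010001000100010001000100010
  ((~a & ~d) | (d & ~e)) = 11101110111011100010001000100010
  (((d | c) & (~b & e)) & ((~a & ~d) | (d & ~e))) = 00000100000000000000000000000000

(((d | c) & (~b & e)) & ((~a & ~d) | (d & ~e)))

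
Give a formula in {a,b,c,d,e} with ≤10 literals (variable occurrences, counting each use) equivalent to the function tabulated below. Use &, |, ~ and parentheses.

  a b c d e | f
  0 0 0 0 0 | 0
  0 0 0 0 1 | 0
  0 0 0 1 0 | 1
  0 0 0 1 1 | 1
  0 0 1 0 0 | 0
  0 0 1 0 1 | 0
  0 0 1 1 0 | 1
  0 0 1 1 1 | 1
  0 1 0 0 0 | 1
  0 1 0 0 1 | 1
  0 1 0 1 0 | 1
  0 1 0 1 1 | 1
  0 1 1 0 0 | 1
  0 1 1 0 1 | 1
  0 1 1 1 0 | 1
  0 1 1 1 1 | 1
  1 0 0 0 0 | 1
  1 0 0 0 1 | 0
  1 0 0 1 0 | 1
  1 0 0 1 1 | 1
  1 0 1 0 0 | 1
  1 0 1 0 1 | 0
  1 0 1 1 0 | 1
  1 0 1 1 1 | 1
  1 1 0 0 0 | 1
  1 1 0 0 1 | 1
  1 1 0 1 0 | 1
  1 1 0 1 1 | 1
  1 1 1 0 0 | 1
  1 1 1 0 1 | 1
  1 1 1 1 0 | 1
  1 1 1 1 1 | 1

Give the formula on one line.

((b | d) | ((~e & (((a | c) & d) | a)) | (~d & b)))

  (b | d) = 00110011111111110011001111111111
  ~e = 10101010101010101010101010101010
  (a | c) = 00001111000011111111111111111111
  ((a | c) & d) = 00000011000000110011001100110011
  (((a | c) & d) | a) = 00000011000000111111111111111111
  (~e & (((a | c) & d) | a)) = 00000010000000101010101010101010
  ~d = 11001100110011001100110011001100
  (~d & b) = 00000000110011000000000011001100
  ((~e & (((a | c) & d) | a)) | (~d & b)) = 00000010110011101010101011101110
  ((b | d) | ((~e & (((a | c) & d) | a)) | (~d & b))) = 00110011111111111011101111111111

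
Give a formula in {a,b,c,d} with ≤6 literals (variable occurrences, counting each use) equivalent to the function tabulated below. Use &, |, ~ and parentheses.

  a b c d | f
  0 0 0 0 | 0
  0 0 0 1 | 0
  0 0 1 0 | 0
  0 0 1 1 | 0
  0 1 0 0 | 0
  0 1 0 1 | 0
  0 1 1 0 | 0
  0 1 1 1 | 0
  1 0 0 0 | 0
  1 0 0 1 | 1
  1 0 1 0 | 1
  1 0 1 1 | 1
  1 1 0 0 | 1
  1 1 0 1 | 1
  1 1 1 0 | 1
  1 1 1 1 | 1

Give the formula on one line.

(((b & a) | ((c | ~a) | d)) & a)

  (b & a) = 0000000000001111
  ~a = 1111111100000000
  (c | ~a) = 1111111100110011
  ((c | ~a) | d) = 1111111101110111
  ((b & a) | ((c | ~a) | d)) = 1111111101111111
  (((b & a) | ((c | ~a) | d)) & a) = 0000000001111111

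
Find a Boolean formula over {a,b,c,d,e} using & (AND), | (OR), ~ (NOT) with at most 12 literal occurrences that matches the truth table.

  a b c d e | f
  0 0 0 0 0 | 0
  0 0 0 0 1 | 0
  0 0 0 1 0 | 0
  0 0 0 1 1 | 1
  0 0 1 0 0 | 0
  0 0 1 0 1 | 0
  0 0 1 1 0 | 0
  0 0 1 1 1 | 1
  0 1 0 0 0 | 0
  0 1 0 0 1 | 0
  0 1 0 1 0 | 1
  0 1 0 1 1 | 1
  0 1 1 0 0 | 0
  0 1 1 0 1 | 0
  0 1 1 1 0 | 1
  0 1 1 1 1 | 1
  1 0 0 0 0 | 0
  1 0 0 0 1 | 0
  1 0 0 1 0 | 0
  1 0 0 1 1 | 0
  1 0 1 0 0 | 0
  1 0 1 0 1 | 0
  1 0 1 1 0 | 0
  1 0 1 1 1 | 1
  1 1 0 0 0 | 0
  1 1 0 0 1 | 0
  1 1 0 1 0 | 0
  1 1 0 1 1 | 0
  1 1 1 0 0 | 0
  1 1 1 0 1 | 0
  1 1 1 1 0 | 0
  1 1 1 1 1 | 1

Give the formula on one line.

((d & ((b | ~d) & (~a | ~d))) | ((c | ~a) & (e & d)))

  ~d = 11001100110011001100110011001100
  (b | ~d) = 11001100111111111100110011111111
  ~a = 11111111111111110000000000000000
  (~a | ~d) = 11111111111111111100110011001100
  ((b | ~d) & (~a | ~d)) = 11001100111111111100110011001100
  (d & ((b | ~d) & (~a | ~d))) = 00000000001100110000000000000000
  (c | ~a) = 11111111111111110000111100001111
  (e & d) = 00010001000100010001000100010001
  ((c | ~a) & (e & d)) = 00010001000100010000000100000001
  ((d & ((b | ~d) & (~a | ~d))) | ((c | ~a) & (e & d))) = 00010001001100110000000100000001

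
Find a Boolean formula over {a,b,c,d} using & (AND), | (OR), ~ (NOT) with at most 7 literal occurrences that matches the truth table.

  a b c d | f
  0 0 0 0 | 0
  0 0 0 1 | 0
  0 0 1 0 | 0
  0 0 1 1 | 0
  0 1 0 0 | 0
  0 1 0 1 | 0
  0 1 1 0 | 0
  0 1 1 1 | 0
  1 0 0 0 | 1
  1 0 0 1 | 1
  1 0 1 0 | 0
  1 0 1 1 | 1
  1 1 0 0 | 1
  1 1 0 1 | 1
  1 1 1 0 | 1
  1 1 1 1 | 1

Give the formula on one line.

(((c & b) | (d | ~c)) & a)

  (c & b) = 0000001100000011
  ~c = 1100110011001100
  (d | ~c) = 1101110111011101
  ((c & b) | (d | ~c)) = 1101111111011111
  (((c & b) | (d | ~c)) & a) = 0000000011011111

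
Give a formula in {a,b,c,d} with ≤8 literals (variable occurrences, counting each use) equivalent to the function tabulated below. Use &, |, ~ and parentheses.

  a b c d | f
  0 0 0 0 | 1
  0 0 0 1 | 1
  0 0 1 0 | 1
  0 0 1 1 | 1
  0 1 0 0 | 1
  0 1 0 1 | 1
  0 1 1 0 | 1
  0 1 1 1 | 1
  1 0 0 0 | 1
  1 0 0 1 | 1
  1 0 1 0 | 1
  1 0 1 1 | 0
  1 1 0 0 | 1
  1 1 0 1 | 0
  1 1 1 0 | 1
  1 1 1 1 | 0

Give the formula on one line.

  ~a = 1111111100000000
  ~c = 1100110011001100
  (~a | ~c) = 1111111111001100
  (d & (~a | ~c)) = 0101010101000100
  ~b = 1111000011110000
  (~b | ~a) = 1111111111110000
  (d & (~b | ~a)) = 0101010101010000
  ((d & (~a | ~c)) & (d & (~b | ~a))) = 0101010101000000
  ~d = 1010101010101010
  (((d & (~a | ~c)) & (d & (~b | ~a))) | ~d) = 1111111111101010

(((d & (~a | ~c)) & (d & (~b | ~a))) | ~d)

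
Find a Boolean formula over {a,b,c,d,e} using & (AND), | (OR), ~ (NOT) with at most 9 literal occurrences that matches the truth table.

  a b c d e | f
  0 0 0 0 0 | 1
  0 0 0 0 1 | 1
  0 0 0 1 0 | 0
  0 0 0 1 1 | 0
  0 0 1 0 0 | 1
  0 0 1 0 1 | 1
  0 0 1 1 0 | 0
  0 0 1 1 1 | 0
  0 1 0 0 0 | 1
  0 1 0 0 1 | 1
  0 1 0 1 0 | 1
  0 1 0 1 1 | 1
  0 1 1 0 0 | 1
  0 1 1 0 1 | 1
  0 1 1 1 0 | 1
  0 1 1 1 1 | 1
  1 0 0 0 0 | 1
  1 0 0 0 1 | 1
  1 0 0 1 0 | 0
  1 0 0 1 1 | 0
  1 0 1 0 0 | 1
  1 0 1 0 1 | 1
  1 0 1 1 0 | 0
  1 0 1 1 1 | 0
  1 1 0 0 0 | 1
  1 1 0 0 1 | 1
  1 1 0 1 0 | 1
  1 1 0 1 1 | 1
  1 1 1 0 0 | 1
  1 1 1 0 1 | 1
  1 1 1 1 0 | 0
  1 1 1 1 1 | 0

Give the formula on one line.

  ~c = 11110000111100001111000011110000
  (~c & b) = 00000000111100000000000011110000
  ~d = 11001100110011001100110011001100
  ~b = 11111111000000001111111100000000
  (~d & ~b) = 11001100000000001100110000000000
  ~a = 11111111111111110000000000000000
  (~a | ~d) = 11111111111111111100110011001100
  ((~a | ~d) & b) = 00000000111111110000000011001100
  ((~d & ~b) | ((~a | ~d) & b)) = 11001100111111111100110011001100
  ((~c & b) | ((~d & ~b) | ((~a | ~d) & b))) = 11001100111111111100110011111100

((~c & b) | ((~d & ~b) | ((~a | ~d) & b)))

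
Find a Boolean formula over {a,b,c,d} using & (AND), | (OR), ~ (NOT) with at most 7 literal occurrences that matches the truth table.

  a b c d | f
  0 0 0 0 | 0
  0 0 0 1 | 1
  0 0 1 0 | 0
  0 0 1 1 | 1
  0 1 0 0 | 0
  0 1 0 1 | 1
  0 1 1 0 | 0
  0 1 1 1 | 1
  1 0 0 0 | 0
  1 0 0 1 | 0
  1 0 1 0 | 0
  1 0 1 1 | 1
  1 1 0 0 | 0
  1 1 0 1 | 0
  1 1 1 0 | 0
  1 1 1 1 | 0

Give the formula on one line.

((~b | ~a) & (d & (c | (b | ~a))))

  ~b = 1111000011110000
  ~a = 1111111100000000
  (~b | ~a) = 1111111111110000
  (b | ~a) = 1111111100001111
  (c | (b | ~a)) = 1111111100111111
  (d & (c | (b | ~a))) = 0101010100010101
  ((~b | ~a) & (d & (c | (b | ~a)))) = 0101010100010000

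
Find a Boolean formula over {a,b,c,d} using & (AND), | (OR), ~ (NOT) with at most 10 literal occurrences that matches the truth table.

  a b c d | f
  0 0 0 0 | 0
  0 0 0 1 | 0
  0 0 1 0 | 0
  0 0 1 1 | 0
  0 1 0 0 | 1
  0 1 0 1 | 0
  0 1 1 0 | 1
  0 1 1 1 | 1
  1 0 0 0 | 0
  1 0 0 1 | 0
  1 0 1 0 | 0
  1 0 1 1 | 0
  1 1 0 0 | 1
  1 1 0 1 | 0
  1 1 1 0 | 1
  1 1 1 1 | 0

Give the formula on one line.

(((~a & c) | (~d & (a | b))) & (b | ((d | b) & ~c)))

  ~a = 1111111100000000
  (~a & c) = 0011001100000000
  ~d = 1010101010101010
  (a | b) = 0000111111111111
  (~d & (a | b)) = 0000101010101010
  ((~a & c) | (~d & (a | b))) = 0011101110101010
  (d | b) = 0101111101011111
  ~c = 1100110011001100
  ((d | b) & ~c) = 0100110001001100
  (b | ((d | b) & ~c)) = 0100111101001111
  (((~a & c) | (~d & (a | b))) & (b | ((d | b) & ~c))) = 0000101100001010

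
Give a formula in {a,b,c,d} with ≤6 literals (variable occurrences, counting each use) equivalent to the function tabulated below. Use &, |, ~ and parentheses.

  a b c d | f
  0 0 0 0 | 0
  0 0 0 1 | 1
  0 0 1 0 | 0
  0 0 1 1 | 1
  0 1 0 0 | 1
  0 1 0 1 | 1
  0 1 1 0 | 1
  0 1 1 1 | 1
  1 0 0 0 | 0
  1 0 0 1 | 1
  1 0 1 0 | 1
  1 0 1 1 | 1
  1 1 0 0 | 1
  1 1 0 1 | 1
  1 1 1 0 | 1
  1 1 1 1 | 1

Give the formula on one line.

  ~d = 1010101010101010
  (~d & b) = 0000101000001010
  (d | (~d & b)) = 0101111101011111
  (c | d) = 0111011101110111
  (a & (c | d)) = 0000000001110111
  ((d | (~d & b)) | (a & (c | d))) = 0101111101111111

((d | (~d & b)) | (a & (c | d)))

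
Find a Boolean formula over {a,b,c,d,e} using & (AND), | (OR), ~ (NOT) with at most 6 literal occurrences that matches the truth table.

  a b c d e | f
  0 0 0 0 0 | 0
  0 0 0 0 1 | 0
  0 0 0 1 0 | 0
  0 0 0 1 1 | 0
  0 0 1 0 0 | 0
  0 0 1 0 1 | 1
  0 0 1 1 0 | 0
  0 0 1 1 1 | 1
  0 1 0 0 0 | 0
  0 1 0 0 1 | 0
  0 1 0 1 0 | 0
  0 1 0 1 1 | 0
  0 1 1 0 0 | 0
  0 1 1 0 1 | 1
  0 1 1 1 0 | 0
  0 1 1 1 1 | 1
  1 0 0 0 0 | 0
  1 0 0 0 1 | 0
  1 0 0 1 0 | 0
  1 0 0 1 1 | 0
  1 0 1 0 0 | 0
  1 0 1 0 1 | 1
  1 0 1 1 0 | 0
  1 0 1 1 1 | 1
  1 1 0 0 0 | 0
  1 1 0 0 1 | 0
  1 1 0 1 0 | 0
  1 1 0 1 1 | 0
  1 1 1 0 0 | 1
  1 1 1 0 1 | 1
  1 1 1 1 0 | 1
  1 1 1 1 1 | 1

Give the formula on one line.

((c | (~a & ~e)) & (e | (b & a)))

  ~a = 11111111111111110000000000000000
  ~e = 10101010101010101010101010101010
  (~a & ~e) = 10101010101010100000000000000000
  (c | (~a & ~e)) = 10101111101011110000111100001111
  (b & a) = 00000000000000000000000011111111
  (e | (b & a)) = 01010101010101010101010111111111
  ((c | (~a & ~e)) & (e | (b & a))) = 00000101000001010000010100001111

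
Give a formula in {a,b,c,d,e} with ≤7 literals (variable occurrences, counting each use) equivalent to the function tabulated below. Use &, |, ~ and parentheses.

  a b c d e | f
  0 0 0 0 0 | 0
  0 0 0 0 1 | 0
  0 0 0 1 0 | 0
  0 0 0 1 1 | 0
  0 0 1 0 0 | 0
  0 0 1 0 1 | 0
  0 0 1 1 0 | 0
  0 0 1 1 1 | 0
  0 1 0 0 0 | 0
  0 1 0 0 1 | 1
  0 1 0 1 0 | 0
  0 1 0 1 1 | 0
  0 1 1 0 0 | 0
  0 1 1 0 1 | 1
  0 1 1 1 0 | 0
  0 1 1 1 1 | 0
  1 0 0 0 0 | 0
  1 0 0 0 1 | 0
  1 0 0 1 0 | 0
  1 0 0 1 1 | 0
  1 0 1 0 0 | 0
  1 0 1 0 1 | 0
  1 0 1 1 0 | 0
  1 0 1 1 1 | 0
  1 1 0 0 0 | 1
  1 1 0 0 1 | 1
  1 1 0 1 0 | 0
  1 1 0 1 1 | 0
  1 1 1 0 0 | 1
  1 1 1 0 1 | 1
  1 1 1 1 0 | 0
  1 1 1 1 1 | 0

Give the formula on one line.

  (e | a) = 01010101010101011111111111111111
  (d | (e | a)) = 01110111011101111111111111111111
  ~d = 11001100110011001100110011001100
  ((d | (e | a)) & ~d) = 01000100010001001100110011001100
  (((d | (e | a)) & ~d) & b) = 00000000010001000000000011001100

(((d | (e | a)) & ~d) & b)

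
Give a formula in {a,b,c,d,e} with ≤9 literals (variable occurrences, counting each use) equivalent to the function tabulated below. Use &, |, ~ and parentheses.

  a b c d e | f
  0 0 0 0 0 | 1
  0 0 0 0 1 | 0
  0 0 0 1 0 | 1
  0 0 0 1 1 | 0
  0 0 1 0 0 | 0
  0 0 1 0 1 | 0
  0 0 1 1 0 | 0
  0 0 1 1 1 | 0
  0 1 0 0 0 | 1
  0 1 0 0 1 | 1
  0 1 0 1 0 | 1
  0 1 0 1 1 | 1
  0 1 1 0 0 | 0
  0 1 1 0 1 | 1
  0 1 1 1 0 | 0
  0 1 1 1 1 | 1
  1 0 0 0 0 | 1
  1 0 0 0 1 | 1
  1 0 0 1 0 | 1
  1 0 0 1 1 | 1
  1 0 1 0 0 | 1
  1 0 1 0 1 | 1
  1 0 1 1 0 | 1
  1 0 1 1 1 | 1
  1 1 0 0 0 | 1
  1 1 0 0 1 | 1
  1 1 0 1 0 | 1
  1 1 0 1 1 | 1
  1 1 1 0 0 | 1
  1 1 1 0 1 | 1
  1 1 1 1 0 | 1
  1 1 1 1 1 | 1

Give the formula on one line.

  ~e = 10101010101010101010101010101010
  ~c = 11110000111100001111000011110000
  (~e & ~c) = 10100000101000001010000010100000
  (a | (~e & ~c)) = 10100000101000001111111111111111
  (e & a) = 00000000000000000101010101010101
  (e & b) = 00000000010101010000000001010101
  ((e & a) | (e & b)) = 00000000010101010101010101010101
  ((a | (~e & ~c)) | ((e & a) | (e & b))) = 10100000111101011111111111111111

((a | (~e & ~c)) | ((e & a) | (e & b)))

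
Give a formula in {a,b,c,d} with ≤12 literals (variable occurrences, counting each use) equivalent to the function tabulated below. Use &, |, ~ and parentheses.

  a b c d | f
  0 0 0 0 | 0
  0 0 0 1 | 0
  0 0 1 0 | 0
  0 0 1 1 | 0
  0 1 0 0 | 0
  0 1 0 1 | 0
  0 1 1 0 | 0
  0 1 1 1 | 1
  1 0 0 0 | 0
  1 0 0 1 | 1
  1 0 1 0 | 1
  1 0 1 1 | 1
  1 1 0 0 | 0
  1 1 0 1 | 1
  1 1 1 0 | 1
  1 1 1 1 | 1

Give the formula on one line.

(((b | a) & (((d & c) | a) & d)) | ((d | c) & a))

  (b | a) = 0000111111111111
  (d & c) = 0001000100010001
  ((d & c) | a) = 0001000111111111
  (((d & c) | a) & d) = 0001000101010101
  ((b | a) & (((d & c) | a) & d)) = 0000000101010101
  (d | c) = 0111011101110111
  ((d | c) & a) = 0000000001110111
  (((b | a) & (((d & c) | a) & d)) | ((d | c) & a)) = 0000000101110111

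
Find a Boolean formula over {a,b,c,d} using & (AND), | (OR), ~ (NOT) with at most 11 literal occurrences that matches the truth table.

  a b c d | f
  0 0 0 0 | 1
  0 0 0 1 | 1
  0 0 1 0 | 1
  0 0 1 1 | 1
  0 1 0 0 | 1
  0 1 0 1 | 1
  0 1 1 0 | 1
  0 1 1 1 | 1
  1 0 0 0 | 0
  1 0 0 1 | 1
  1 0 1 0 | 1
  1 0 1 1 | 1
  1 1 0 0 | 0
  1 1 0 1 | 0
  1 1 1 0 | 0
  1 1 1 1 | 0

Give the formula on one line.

  (d | b) = 0101111101011111
  ((d | b) | c) = 0111111101111111
  ~d = 1010101010101010
  ~c = 1100110011001100
  (~d & ~c) = 1000100010001000
  ~a = 1111111100000000
  (~d & ~a) = 1010101000000000
  ((~d & ~c) & (~d & ~a)) = 1000100000000000
  (((d | b) | c) | ((~d & ~c) & (~d & ~a))) = 1111111101111111
  ~b = 1111000011110000
  (~a | ~b) = 1111111111110000
  ((((d | b) | c) | ((~d & ~c) & (~d & ~a))) & (~a | ~b)) = 1111111101110000

((((d | b) | c) | ((~d & ~c) & (~d & ~a))) & (~a | ~b))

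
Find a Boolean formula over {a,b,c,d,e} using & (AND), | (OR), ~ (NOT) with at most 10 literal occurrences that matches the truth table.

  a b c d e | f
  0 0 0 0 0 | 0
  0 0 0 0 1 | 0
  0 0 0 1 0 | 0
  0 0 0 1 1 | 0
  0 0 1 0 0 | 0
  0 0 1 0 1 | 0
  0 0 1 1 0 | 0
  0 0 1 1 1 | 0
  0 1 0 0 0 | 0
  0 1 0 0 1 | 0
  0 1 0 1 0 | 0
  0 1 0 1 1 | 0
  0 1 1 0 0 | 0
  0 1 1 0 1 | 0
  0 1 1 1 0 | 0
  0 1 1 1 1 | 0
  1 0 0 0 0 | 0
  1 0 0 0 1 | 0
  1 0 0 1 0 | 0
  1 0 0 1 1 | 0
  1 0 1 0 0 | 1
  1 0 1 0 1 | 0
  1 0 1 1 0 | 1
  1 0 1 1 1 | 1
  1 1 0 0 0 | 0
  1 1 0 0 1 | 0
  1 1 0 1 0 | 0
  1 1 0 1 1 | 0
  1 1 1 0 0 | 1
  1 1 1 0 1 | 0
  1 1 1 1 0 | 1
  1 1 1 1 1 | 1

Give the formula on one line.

  ~b = 11111111000000001111111100000000
  (~b | a) = 11111111000000001111111111111111
  ~c = 11110000111100001111000011110000
  (d | ~c) = 11110011111100111111001111110011
  ~e = 10101010101010101010101010101010
  (~e & a) = 00000000000000001010101010101010
  ((d | ~c) | (~e & a)) = 11110011111100111111101111111011
  ((~b | a) & ((d | ~c) | (~e & a))) = 11110011000000001111101111111011
  (a & c) = 00000000000000000000111100001111
  (((~b | a) & ((d | ~c) | (~e & a))) & (a & c)) = 00000000000000000000101100001011

(((~b | a) & ((d | ~c) | (~e & a))) & (a & c))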